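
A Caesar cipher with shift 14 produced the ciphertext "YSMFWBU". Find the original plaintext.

Step 1: Reverse the shift by subtracting 14 from each letter position.
  Y (position 24) -> position (24-14) mod 26 = 10 -> K
  S (position 18) -> position (18-14) mod 26 = 4 -> E
  M (position 12) -> position (12-14) mod 26 = 24 -> Y
  F (position 5) -> position (5-14) mod 26 = 17 -> R
  W (position 22) -> position (22-14) mod 26 = 8 -> I
  B (position 1) -> position (1-14) mod 26 = 13 -> N
  U (position 20) -> position (20-14) mod 26 = 6 -> G
Decrypted message: KEYRING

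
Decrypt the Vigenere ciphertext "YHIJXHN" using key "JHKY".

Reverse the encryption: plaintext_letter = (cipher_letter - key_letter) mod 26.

Step 1: Extend key: JHKYJHK
Step 2: Decrypt each letter (c - k) mod 26:
  Y(24) - J(9) = (24-9) mod 26 = 15 = P
  H(7) - H(7) = (7-7) mod 26 = 0 = A
  I(8) - K(10) = (8-10) mod 26 = 24 = Y
  J(9) - Y(24) = (9-24) mod 26 = 11 = L
  X(23) - J(9) = (23-9) mod 26 = 14 = O
  H(7) - H(7) = (7-7) mod 26 = 0 = A
  N(13) - K(10) = (13-10) mod 26 = 3 = D
Plaintext: PAYLOAD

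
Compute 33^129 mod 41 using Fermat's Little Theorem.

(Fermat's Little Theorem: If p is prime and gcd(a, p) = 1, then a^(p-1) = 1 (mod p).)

Step 1: Since 41 is prime, by Fermat's Little Theorem: 33^40 = 1 (mod 41).
Step 2: Reduce exponent: 129 mod 40 = 9.
Step 3: So 33^129 = 33^9 (mod 41).
Step 4: 33^9 mod 41 = 36.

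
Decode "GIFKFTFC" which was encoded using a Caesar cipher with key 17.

Step 1: Reverse the shift by subtracting 17 from each letter position.
  G (position 6) -> position (6-17) mod 26 = 15 -> P
  I (position 8) -> position (8-17) mod 26 = 17 -> R
  F (position 5) -> position (5-17) mod 26 = 14 -> O
  K (position 10) -> position (10-17) mod 26 = 19 -> T
  F (position 5) -> position (5-17) mod 26 = 14 -> O
  T (position 19) -> position (19-17) mod 26 = 2 -> C
  F (position 5) -> position (5-17) mod 26 = 14 -> O
  C (position 2) -> position (2-17) mod 26 = 11 -> L
Decrypted message: PROTOCOL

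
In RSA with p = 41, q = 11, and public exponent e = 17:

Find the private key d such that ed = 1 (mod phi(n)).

Step 1: n = 41 * 11 = 451.
Step 2: phi(n) = 40 * 10 = 400.
Step 3: Find d such that 17 * d = 1 (mod 400).
Step 4: d = 17^(-1) mod 400 = 353.
Verification: 17 * 353 = 6001 = 15 * 400 + 1.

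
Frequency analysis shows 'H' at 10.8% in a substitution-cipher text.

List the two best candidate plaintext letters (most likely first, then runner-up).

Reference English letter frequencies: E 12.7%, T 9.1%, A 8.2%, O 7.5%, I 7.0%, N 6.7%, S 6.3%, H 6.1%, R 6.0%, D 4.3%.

Step 1: Observed frequency of 'H' is 10.8%.
Step 2: Compute distances to each reference frequency and sort:
  T (9.1%): difference = 1.7% <-- BEST
  E (12.7%): difference = 1.9% <-- RUNNER-UP
  A (8.2%): difference = 2.6%
  O (7.5%): difference = 3.3%
  I (7.0%): difference = 3.8%
Step 3: Most likely is 'T' (9.1%, diff 1.7%); second most likely is 'E' (12.7%, diff 1.9%).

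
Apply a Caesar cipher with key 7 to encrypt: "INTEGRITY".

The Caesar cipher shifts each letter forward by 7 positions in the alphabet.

Step 1: For each letter, shift forward by 7 positions (mod 26).
  I (position 8) -> position (8+7) mod 26 = 15 -> P
  N (position 13) -> position (13+7) mod 26 = 20 -> U
  T (position 19) -> position (19+7) mod 26 = 0 -> A
  E (position 4) -> position (4+7) mod 26 = 11 -> L
  G (position 6) -> position (6+7) mod 26 = 13 -> N
  R (position 17) -> position (17+7) mod 26 = 24 -> Y
  I (position 8) -> position (8+7) mod 26 = 15 -> P
  T (position 19) -> position (19+7) mod 26 = 0 -> A
  Y (position 24) -> position (24+7) mod 26 = 5 -> F
Result: PUALNYPAF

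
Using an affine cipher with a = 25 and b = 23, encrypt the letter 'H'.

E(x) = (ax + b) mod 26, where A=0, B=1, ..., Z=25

Step 1: Convert 'H' to number: x = 7.
Step 2: E(7) = (25 * 7 + 23) mod 26 = 198 mod 26 = 16.
Step 3: Convert 16 back to letter: Q.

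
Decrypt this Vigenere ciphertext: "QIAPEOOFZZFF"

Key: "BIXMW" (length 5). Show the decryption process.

Step 1: Key 'BIXMW' has length 5. Extended key: BIXMWBIXMWBI
Step 2: Decrypt each position:
  Q(16) - B(1) = 15 = P
  I(8) - I(8) = 0 = A
  A(0) - X(23) = 3 = D
  P(15) - M(12) = 3 = D
  E(4) - W(22) = 8 = I
  O(14) - B(1) = 13 = N
  O(14) - I(8) = 6 = G
  F(5) - X(23) = 8 = I
  Z(25) - M(12) = 13 = N
  Z(25) - W(22) = 3 = D
  F(5) - B(1) = 4 = E
  F(5) - I(8) = 23 = X
Plaintext: PADDINGINDEX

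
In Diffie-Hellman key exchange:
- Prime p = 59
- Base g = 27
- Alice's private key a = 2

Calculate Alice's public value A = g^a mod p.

Step 1: A = g^a mod p = 27^2 mod 59.
  27^1 mod 59 = 27
  27^2 mod 59 = (27 * 27) mod 59 = 21
Result: A = 21.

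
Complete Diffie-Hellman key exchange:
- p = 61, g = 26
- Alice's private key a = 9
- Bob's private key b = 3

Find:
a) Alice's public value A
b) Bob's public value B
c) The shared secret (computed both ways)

Step 1: A = g^a mod p = 26^9 mod 61 = 24.
Step 2: B = g^b mod p = 26^3 mod 61 = 8.
Step 3: Alice computes s = B^a mod p = 8^9 mod 61 = 38.
Step 4: Bob computes s = A^b mod p = 24^3 mod 61 = 38.
Both sides agree: shared secret = 38.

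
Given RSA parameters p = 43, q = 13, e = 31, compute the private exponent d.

Step 1: n = 43 * 13 = 559.
Step 2: phi(n) = 42 * 12 = 504.
Step 3: Find d such that 31 * d = 1 (mod 504).
Step 4: d = 31^(-1) mod 504 = 439.
Verification: 31 * 439 = 13609 = 27 * 504 + 1.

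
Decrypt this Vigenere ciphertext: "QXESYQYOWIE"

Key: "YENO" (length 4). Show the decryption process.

Step 1: Key 'YENO' has length 4. Extended key: YENOYENOYEN
Step 2: Decrypt each position:
  Q(16) - Y(24) = 18 = S
  X(23) - E(4) = 19 = T
  E(4) - N(13) = 17 = R
  S(18) - O(14) = 4 = E
  Y(24) - Y(24) = 0 = A
  Q(16) - E(4) = 12 = M
  Y(24) - N(13) = 11 = L
  O(14) - O(14) = 0 = A
  W(22) - Y(24) = 24 = Y
  I(8) - E(4) = 4 = E
  E(4) - N(13) = 17 = R
Plaintext: STREAMLAYER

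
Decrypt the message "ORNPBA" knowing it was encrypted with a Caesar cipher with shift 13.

Step 1: Reverse the shift by subtracting 13 from each letter position.
  O (position 14) -> position (14-13) mod 26 = 1 -> B
  R (position 17) -> position (17-13) mod 26 = 4 -> E
  N (position 13) -> position (13-13) mod 26 = 0 -> A
  P (position 15) -> position (15-13) mod 26 = 2 -> C
  B (position 1) -> position (1-13) mod 26 = 14 -> O
  A (position 0) -> position (0-13) mod 26 = 13 -> N
Decrypted message: BEACON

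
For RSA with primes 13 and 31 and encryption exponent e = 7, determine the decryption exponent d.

Step 1: n = 13 * 31 = 403.
Step 2: phi(n) = 12 * 30 = 360.
Step 3: Find d such that 7 * d = 1 (mod 360).
Step 4: d = 7^(-1) mod 360 = 103.
Verification: 7 * 103 = 721 = 2 * 360 + 1.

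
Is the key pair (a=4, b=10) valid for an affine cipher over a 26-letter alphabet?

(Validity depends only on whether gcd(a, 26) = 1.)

Step 1: Compute gcd(4, 26).
Step 2: gcd(4, 26) = 2.
Since gcd = 2 != 1, 4 shares a common factor with 26, so it cannot be used.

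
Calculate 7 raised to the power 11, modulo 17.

Step 1: Compute 7^11 mod 17 step by step, reducing modulo 17 at each step.
  7^1 mod 17 = 7
  7^2 mod 17 = (7 * 7) mod 17 = 15
  7^3 mod 17 = (15 * 7) mod 17 = 3
  7^4 mod 17 = (3 * 7) mod 17 = 4
  7^5 mod 17 = (4 * 7) mod 17 = 11
  7^6 mod 17 = (11 * 7) mod 17 = 9
  7^7 mod 17 = (9 * 7) mod 17 = 12
  7^8 mod 17 = (12 * 7) mod 17 = 16
  7^9 mod 17 = (16 * 7) mod 17 = 10
  7^10 mod 17 = (10 * 7) mod 17 = 2
  7^11 mod 17 = (2 * 7) mod 17 = 14
Step 2: Result = 14.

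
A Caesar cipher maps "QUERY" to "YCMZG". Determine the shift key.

Step 1: Compare first letters: Q (position 16) -> Y (position 24).
Step 2: Shift = (24 - 16) mod 26 = 8.
The shift value is 8.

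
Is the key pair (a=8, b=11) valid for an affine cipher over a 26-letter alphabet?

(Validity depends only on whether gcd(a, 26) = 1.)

Step 1: Compute gcd(8, 26).
Step 2: gcd(8, 26) = 2.
Since gcd = 2 != 1, 8 shares a common factor with 26, so it cannot be used.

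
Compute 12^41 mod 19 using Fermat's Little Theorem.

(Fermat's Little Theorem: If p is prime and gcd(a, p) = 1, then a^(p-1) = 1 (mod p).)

Step 1: Since 19 is prime, by Fermat's Little Theorem: 12^18 = 1 (mod 19).
Step 2: Reduce exponent: 41 mod 18 = 5.
Step 3: So 12^41 = 12^5 (mod 19).
Step 4: 12^5 mod 19 = 8.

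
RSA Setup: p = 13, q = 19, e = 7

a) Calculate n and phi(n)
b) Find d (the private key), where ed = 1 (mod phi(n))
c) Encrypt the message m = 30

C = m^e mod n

Step 1: n = 13 * 19 = 247.
Step 2: phi(n) = (13-1)(19-1) = 12 * 18 = 216.
Step 3: Find d = 7^(-1) mod 216 = 31.
  Verify: 7 * 31 = 217 = 1 (mod 216).
Step 4: C = 30^7 mod 247 = 30.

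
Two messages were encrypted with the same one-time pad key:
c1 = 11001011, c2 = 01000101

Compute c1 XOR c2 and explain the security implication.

Step 1: c1 XOR c2 = (m1 XOR k) XOR (m2 XOR k).
Step 2: By XOR associativity/commutativity: = m1 XOR m2 XOR k XOR k = m1 XOR m2.
Step 3: 11001011 XOR 01000101 = 10001110 = 142.
Step 4: The key cancels out! An attacker learns m1 XOR m2 = 142, revealing the relationship between plaintexts.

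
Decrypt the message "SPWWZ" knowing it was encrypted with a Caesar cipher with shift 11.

Step 1: Reverse the shift by subtracting 11 from each letter position.
  S (position 18) -> position (18-11) mod 26 = 7 -> H
  P (position 15) -> position (15-11) mod 26 = 4 -> E
  W (position 22) -> position (22-11) mod 26 = 11 -> L
  W (position 22) -> position (22-11) mod 26 = 11 -> L
  Z (position 25) -> position (25-11) mod 26 = 14 -> O
Decrypted message: HELLO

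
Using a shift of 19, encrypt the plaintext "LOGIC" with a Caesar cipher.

Step 1: For each letter, shift forward by 19 positions (mod 26).
  L (position 11) -> position (11+19) mod 26 = 4 -> E
  O (position 14) -> position (14+19) mod 26 = 7 -> H
  G (position 6) -> position (6+19) mod 26 = 25 -> Z
  I (position 8) -> position (8+19) mod 26 = 1 -> B
  C (position 2) -> position (2+19) mod 26 = 21 -> V
Result: EHZBV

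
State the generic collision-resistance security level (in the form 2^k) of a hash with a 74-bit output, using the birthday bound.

Step 1: The birthday paradox gives collision probability ~50% after sqrt(2^n) = 2^(n/2) hashes.
Step 2: For 74-bit output: 2^(74/2) = 2^37.
Step 3: Approximately 2^37 hash computations needed.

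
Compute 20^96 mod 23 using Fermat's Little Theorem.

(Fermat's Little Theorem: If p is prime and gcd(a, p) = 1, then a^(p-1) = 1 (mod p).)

Step 1: Since 23 is prime, by Fermat's Little Theorem: 20^22 = 1 (mod 23).
Step 2: Reduce exponent: 96 mod 22 = 8.
Step 3: So 20^96 = 20^8 (mod 23).
Step 4: 20^8 mod 23 = 6.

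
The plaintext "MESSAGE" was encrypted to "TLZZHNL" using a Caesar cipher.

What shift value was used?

Step 1: Compare first letters: M (position 12) -> T (position 19).
Step 2: Shift = (19 - 12) mod 26 = 7.
The shift value is 7.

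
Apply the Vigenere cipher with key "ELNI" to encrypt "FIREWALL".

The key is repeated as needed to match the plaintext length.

Step 1: Repeat key to match plaintext length:
  Plaintext: FIREWALL
  Key:       ELNIELNI
Step 2: Encrypt each letter:
  F(5) + E(4) = (5+4) mod 26 = 9 = J
  I(8) + L(11) = (8+11) mod 26 = 19 = T
  R(17) + N(13) = (17+13) mod 26 = 4 = E
  E(4) + I(8) = (4+8) mod 26 = 12 = M
  W(22) + E(4) = (22+4) mod 26 = 0 = A
  A(0) + L(11) = (0+11) mod 26 = 11 = L
  L(11) + N(13) = (11+13) mod 26 = 24 = Y
  L(11) + I(8) = (11+8) mod 26 = 19 = T
Ciphertext: JTEMALYT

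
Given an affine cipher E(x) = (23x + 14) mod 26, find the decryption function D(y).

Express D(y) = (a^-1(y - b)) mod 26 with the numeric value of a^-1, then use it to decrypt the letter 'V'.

Step 1: Find a^-1, the modular inverse of 23 mod 26.
Step 2: We need 23 * a^-1 = 1 (mod 26).
Step 3: 23 * 17 = 391 = 15 * 26 + 1, so a^-1 = 17.
Step 4: D(y) = 17(y - 14) mod 26.
Step 5: Apply to 'V' (y = 21): D(21) = 17 * (21 - 14) mod 26 = 17 * 7 mod 26 = 15 -> 'P'.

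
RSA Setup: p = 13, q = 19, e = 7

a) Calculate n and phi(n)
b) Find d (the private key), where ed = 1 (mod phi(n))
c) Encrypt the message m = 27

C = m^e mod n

Step 1: n = 13 * 19 = 247.
Step 2: phi(n) = (13-1)(19-1) = 12 * 18 = 216.
Step 3: Find d = 7^(-1) mod 216 = 31.
  Verify: 7 * 31 = 217 = 1 (mod 216).
Step 4: C = 27^7 mod 247 = 27.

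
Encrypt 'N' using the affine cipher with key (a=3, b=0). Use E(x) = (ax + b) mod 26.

Step 1: Convert 'N' to number: x = 13.
Step 2: E(13) = (3 * 13 + 0) mod 26 = 39 mod 26 = 13.
Step 3: Convert 13 back to letter: N.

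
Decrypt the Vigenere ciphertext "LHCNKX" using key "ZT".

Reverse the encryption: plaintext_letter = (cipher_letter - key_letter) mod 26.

Step 1: Extend key: ZTZTZT
Step 2: Decrypt each letter (c - k) mod 26:
  L(11) - Z(25) = (11-25) mod 26 = 12 = M
  H(7) - T(19) = (7-19) mod 26 = 14 = O
  C(2) - Z(25) = (2-25) mod 26 = 3 = D
  N(13) - T(19) = (13-19) mod 26 = 20 = U
  K(10) - Z(25) = (10-25) mod 26 = 11 = L
  X(23) - T(19) = (23-19) mod 26 = 4 = E
Plaintext: MODULE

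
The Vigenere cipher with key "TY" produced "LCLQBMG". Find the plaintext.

Step 1: Extend key: TYTYTYT
Step 2: Decrypt each letter (c - k) mod 26:
  L(11) - T(19) = (11-19) mod 26 = 18 = S
  C(2) - Y(24) = (2-24) mod 26 = 4 = E
  L(11) - T(19) = (11-19) mod 26 = 18 = S
  Q(16) - Y(24) = (16-24) mod 26 = 18 = S
  B(1) - T(19) = (1-19) mod 26 = 8 = I
  M(12) - Y(24) = (12-24) mod 26 = 14 = O
  G(6) - T(19) = (6-19) mod 26 = 13 = N
Plaintext: SESSION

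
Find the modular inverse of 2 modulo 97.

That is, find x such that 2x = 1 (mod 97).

Step 1: We need x such that 2 * x = 1 (mod 97).
Step 2: Using the extended Euclidean algorithm or trial:
  2 * 49 = 98 = 1 * 97 + 1.
Step 3: Since 98 mod 97 = 1, the inverse is x = 49.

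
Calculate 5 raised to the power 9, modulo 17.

Step 1: Compute 5^9 mod 17 step by step, reducing modulo 17 at each step.
  5^1 mod 17 = 5
  5^2 mod 17 = (5 * 5) mod 17 = 8
  5^3 mod 17 = (8 * 5) mod 17 = 6
  5^4 mod 17 = (6 * 5) mod 17 = 13
  5^5 mod 17 = (13 * 5) mod 17 = 14
  5^6 mod 17 = (14 * 5) mod 17 = 2
  5^7 mod 17 = (2 * 5) mod 17 = 10
  5^8 mod 17 = (10 * 5) mod 17 = 16
  5^9 mod 17 = (16 * 5) mod 17 = 12
Step 2: Result = 12.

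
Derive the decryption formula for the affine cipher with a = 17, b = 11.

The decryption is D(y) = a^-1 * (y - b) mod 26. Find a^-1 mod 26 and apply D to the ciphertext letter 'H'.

Step 1: Find a^-1, the modular inverse of 17 mod 26.
Step 2: We need 17 * a^-1 = 1 (mod 26).
Step 3: 17 * 23 = 391 = 15 * 26 + 1, so a^-1 = 23.
Step 4: D(y) = 23(y - 11) mod 26.
Step 5: Apply to 'H' (y = 7): D(7) = 23 * (7 - 11) mod 26 = 23 * -4 mod 26 = 12 -> 'M'.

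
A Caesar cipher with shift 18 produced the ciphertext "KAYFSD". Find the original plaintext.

Step 1: Reverse the shift by subtracting 18 from each letter position.
  K (position 10) -> position (10-18) mod 26 = 18 -> S
  A (position 0) -> position (0-18) mod 26 = 8 -> I
  Y (position 24) -> position (24-18) mod 26 = 6 -> G
  F (position 5) -> position (5-18) mod 26 = 13 -> N
  S (position 18) -> position (18-18) mod 26 = 0 -> A
  D (position 3) -> position (3-18) mod 26 = 11 -> L
Decrypted message: SIGNAL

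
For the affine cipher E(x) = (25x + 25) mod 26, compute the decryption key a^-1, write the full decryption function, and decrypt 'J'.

Step 1: Find a^-1, the modular inverse of 25 mod 26.
Step 2: We need 25 * a^-1 = 1 (mod 26).
Step 3: 25 * 25 = 625 = 24 * 26 + 1, so a^-1 = 25.
Step 4: D(y) = 25(y - 25) mod 26.
Step 5: Apply to 'J' (y = 9): D(9) = 25 * (9 - 25) mod 26 = 25 * -16 mod 26 = 16 -> 'Q'.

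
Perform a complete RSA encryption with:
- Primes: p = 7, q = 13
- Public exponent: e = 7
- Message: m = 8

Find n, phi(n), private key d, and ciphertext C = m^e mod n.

Step 1: n = 7 * 13 = 91.
Step 2: phi(n) = (7-1)(13-1) = 6 * 12 = 72.
Step 3: Find d = 7^(-1) mod 72 = 31.
  Verify: 7 * 31 = 217 = 1 (mod 72).
Step 4: C = 8^7 mod 91 = 57.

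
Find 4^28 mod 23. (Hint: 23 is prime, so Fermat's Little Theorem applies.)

Step 1: Since 23 is prime, by Fermat's Little Theorem: 4^22 = 1 (mod 23).
Step 2: Reduce exponent: 28 mod 22 = 6.
Step 3: So 4^28 = 4^6 (mod 23).
Step 4: 4^6 mod 23 = 2.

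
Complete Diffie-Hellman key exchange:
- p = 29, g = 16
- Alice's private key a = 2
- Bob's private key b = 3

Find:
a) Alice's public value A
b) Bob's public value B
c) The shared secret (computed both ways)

Step 1: A = g^a mod p = 16^2 mod 29 = 24.
Step 2: B = g^b mod p = 16^3 mod 29 = 7.
Step 3: Alice computes s = B^a mod p = 7^2 mod 29 = 20.
Step 4: Bob computes s = A^b mod p = 24^3 mod 29 = 20.
Both sides agree: shared secret = 20.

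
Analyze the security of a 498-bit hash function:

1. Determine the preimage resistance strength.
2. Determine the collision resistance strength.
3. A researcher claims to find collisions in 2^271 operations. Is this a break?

Step 1: Preimage resistance requires brute-force of 2^498 operations.
Step 2: Collision resistance (birthday bound) = 2^(498/2) = 2^249.
Step 3: The claimed attack costs 2^271 operations.
Step 4: Since 2^271 >= 2^249, the claimed attack is no faster than the generic birthday attack, so this does not break collision resistance.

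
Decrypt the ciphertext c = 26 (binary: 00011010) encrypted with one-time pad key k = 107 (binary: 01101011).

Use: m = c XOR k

Step 1: XOR ciphertext with key:
  Ciphertext: 00011010
  Key:        01101011
  XOR:        01110001
Step 2: Plaintext = 01110001 = 113 in decimal.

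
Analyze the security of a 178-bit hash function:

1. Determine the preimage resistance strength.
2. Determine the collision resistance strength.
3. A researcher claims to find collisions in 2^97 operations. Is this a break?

Step 1: Preimage resistance requires brute-force of 2^178 operations.
Step 2: Collision resistance (birthday bound) = 2^(178/2) = 2^89.
Step 3: The claimed attack costs 2^97 operations.
Step 4: Since 2^97 >= 2^89, the claimed attack is no faster than the generic birthday attack, so this does not break collision resistance.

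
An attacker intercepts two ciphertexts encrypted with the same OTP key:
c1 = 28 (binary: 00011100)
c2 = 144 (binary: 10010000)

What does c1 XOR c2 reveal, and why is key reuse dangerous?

Step 1: c1 XOR c2 = (m1 XOR k) XOR (m2 XOR k).
Step 2: By XOR associativity/commutativity: = m1 XOR m2 XOR k XOR k = m1 XOR m2.
Step 3: 00011100 XOR 10010000 = 10001100 = 140.
Step 4: The key cancels out! An attacker learns m1 XOR m2 = 140, revealing the relationship between plaintexts.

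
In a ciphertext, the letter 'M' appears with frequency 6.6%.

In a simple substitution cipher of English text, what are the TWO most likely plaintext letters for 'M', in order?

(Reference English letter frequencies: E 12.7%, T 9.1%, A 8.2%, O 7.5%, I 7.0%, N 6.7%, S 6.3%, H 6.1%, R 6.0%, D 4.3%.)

Step 1: Observed frequency of 'M' is 6.6%.
Step 2: Compute distances to each reference frequency and sort:
  N (6.7%): difference = 0.1% <-- BEST
  S (6.3%): difference = 0.3% <-- RUNNER-UP
  I (7.0%): difference = 0.4%
  H (6.1%): difference = 0.5%
  R (6.0%): difference = 0.6%
Step 3: Most likely is 'N' (6.7%, diff 0.1%); second most likely is 'S' (6.3%, diff 0.3%).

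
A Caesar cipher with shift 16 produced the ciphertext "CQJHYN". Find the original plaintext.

Step 1: Reverse the shift by subtracting 16 from each letter position.
  C (position 2) -> position (2-16) mod 26 = 12 -> M
  Q (position 16) -> position (16-16) mod 26 = 0 -> A
  J (position 9) -> position (9-16) mod 26 = 19 -> T
  H (position 7) -> position (7-16) mod 26 = 17 -> R
  Y (position 24) -> position (24-16) mod 26 = 8 -> I
  N (position 13) -> position (13-16) mod 26 = 23 -> X
Decrypted message: MATRIX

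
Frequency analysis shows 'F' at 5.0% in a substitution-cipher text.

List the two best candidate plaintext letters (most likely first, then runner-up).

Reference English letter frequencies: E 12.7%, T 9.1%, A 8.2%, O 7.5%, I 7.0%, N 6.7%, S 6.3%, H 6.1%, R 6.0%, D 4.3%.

Step 1: Observed frequency of 'F' is 5.0%.
Step 2: Compute distances to each reference frequency and sort:
  D (4.3%): difference = 0.7% <-- BEST
  R (6.0%): difference = 1.0% <-- RUNNER-UP
  H (6.1%): difference = 1.1%
  S (6.3%): difference = 1.3%
  N (6.7%): difference = 1.7%
Step 3: Most likely is 'D' (4.3%, diff 0.7%); second most likely is 'R' (6.0%, diff 1.0%).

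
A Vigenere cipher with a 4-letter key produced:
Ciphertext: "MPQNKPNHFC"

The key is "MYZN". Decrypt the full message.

Step 1: Key 'MYZN' has length 4. Extended key: MYZNMYZNMY
Step 2: Decrypt each position:
  M(12) - M(12) = 0 = A
  P(15) - Y(24) = 17 = R
  Q(16) - Z(25) = 17 = R
  N(13) - N(13) = 0 = A
  K(10) - M(12) = 24 = Y
  P(15) - Y(24) = 17 = R
  N(13) - Z(25) = 14 = O
  H(7) - N(13) = 20 = U
  F(5) - M(12) = 19 = T
  C(2) - Y(24) = 4 = E
Plaintext: ARRAYROUTE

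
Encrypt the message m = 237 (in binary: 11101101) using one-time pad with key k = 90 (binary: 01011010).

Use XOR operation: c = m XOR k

Step 1: Write out the XOR operation bit by bit:
  Message: 11101101
  Key:     01011010
  XOR:     10110111
Step 2: Convert to decimal: 10110111 = 183.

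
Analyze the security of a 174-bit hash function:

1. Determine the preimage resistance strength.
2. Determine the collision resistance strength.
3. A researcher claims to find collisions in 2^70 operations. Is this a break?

Step 1: Preimage resistance requires brute-force of 2^174 operations.
Step 2: Collision resistance (birthday bound) = 2^(174/2) = 2^87.
Step 3: The claimed attack costs 2^70 operations.
Step 4: Since 2^70 < 2^87, the claimed attack beats the generic birthday bound, so collision resistance is broken.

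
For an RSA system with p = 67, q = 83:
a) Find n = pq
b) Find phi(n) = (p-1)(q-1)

Step 1: n = p * q = 67 * 83 = 5561.
Step 2: phi(n) = (p-1)(q-1) = 66 * 82 = 5412.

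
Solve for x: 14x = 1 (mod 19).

Step 1: We need x such that 14 * x = 1 (mod 19).
Step 2: Using the extended Euclidean algorithm or trial:
  14 * 15 = 210 = 11 * 19 + 1.
Step 3: Since 210 mod 19 = 1, the inverse is x = 15.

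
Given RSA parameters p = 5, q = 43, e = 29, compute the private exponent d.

Step 1: n = 5 * 43 = 215.
Step 2: phi(n) = 4 * 42 = 168.
Step 3: Find d such that 29 * d = 1 (mod 168).
Step 4: d = 29^(-1) mod 168 = 29.
Verification: 29 * 29 = 841 = 5 * 168 + 1.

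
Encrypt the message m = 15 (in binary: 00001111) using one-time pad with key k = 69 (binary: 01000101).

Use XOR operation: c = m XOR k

Step 1: Write out the XOR operation bit by bit:
  Message: 00001111
  Key:     01000101
  XOR:     01001010
Step 2: Convert to decimal: 01001010 = 74.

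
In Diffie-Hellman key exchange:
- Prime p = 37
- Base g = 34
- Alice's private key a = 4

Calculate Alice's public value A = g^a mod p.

Step 1: A = g^a mod p = 34^4 mod 37.
  34^1 mod 37 = 34
  34^2 mod 37 = (34 * 34) mod 37 = 9
  34^3 mod 37 = (9 * 34) mod 37 = 10
  34^4 mod 37 = (10 * 34) mod 37 = 7
Result: A = 7.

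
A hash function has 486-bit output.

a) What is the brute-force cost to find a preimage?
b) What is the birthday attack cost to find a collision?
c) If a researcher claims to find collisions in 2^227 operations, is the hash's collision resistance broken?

Step 1: Preimage resistance requires brute-force of 2^486 operations.
Step 2: Collision resistance (birthday bound) = 2^(486/2) = 2^243.
Step 3: The claimed attack costs 2^227 operations.
Step 4: Since 2^227 < 2^243, the claimed attack beats the generic birthday bound, so collision resistance is broken.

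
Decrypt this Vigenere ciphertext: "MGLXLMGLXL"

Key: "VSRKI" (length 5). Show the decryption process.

Step 1: Key 'VSRKI' has length 5. Extended key: VSRKIVSRKI
Step 2: Decrypt each position:
  M(12) - V(21) = 17 = R
  G(6) - S(18) = 14 = O
  L(11) - R(17) = 20 = U
  X(23) - K(10) = 13 = N
  L(11) - I(8) = 3 = D
  M(12) - V(21) = 17 = R
  G(6) - S(18) = 14 = O
  L(11) - R(17) = 20 = U
  X(23) - K(10) = 13 = N
  L(11) - I(8) = 3 = D
Plaintext: ROUNDROUND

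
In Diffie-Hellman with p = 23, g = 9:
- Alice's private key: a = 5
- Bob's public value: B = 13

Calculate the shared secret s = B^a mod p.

Step 1: s = B^a mod p = 13^5 mod 23.
  13^1 mod 23 = 13
  13^2 mod 23 = (13 * 13) mod 23 = 8
  13^3 mod 23 = (8 * 13) mod 23 = 12
  13^4 mod 23 = (12 * 13) mod 23 = 18
  13^5 mod 23 = (18 * 13) mod 23 = 4
Result: shared secret = 4.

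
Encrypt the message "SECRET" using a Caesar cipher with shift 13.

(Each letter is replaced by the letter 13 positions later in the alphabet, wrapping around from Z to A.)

Step 1: For each letter, shift forward by 13 positions (mod 26).
  S (position 18) -> position (18+13) mod 26 = 5 -> F
  E (position 4) -> position (4+13) mod 26 = 17 -> R
  C (position 2) -> position (2+13) mod 26 = 15 -> P
  R (position 17) -> position (17+13) mod 26 = 4 -> E
  E (position 4) -> position (4+13) mod 26 = 17 -> R
  T (position 19) -> position (19+13) mod 26 = 6 -> G
Result: FRPERG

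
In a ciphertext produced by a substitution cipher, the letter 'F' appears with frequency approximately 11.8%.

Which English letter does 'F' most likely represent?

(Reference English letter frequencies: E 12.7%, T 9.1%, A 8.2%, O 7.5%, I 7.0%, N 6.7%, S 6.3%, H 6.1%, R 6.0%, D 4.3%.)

Step 1: The observed frequency is 11.8%.
Step 2: Compare with English frequencies:
  E: 12.7% (difference: 0.9%) <-- closest
  T: 9.1% (difference: 2.7%)
  A: 8.2% (difference: 3.6%)
  O: 7.5% (difference: 4.3%)
  I: 7.0% (difference: 4.8%)
  N: 6.7% (difference: 5.1%)
  S: 6.3% (difference: 5.5%)
  H: 6.1% (difference: 5.7%)
  R: 6.0% (difference: 5.8%)
  D: 4.3% (difference: 7.5%)
Step 3: 'F' most likely represents 'E' (frequency 12.7%).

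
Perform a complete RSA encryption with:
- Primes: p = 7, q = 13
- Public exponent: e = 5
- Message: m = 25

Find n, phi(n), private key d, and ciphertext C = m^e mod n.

Step 1: n = 7 * 13 = 91.
Step 2: phi(n) = (7-1)(13-1) = 6 * 12 = 72.
Step 3: Find d = 5^(-1) mod 72 = 29.
  Verify: 5 * 29 = 145 = 1 (mod 72).
Step 4: C = 25^5 mod 91 = 51.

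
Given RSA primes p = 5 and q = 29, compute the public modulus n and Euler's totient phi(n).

Step 1: n = p * q = 5 * 29 = 145.
Step 2: phi(n) = (p-1)(q-1) = 4 * 28 = 112.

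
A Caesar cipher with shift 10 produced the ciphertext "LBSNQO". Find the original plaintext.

Step 1: Reverse the shift by subtracting 10 from each letter position.
  L (position 11) -> position (11-10) mod 26 = 1 -> B
  B (position 1) -> position (1-10) mod 26 = 17 -> R
  S (position 18) -> position (18-10) mod 26 = 8 -> I
  N (position 13) -> position (13-10) mod 26 = 3 -> D
  Q (position 16) -> position (16-10) mod 26 = 6 -> G
  O (position 14) -> position (14-10) mod 26 = 4 -> E
Decrypted message: BRIDGE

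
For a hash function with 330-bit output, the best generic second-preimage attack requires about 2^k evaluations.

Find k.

Step 1: The hash has a 330-bit output.
Step 2: Second-preimage resistance means: given a specific input x, it should be infeasible to find a different y with h(y) = h(x).
With a 330-bit output, a generic search for a second preimage costs about 2^330 evaluations (each trial matches the fixed target with probability 2^-330).
Step 3: Security level = 330 bits.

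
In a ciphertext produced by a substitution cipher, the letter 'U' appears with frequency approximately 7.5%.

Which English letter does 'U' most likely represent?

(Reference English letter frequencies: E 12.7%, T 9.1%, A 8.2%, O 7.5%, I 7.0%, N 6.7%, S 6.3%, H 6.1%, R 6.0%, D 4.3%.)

Step 1: The observed frequency is 7.5%.
Step 2: Compare with English frequencies:
  E: 12.7% (difference: 5.2%)
  T: 9.1% (difference: 1.6%)
  A: 8.2% (difference: 0.7%)
  O: 7.5% (difference: 0.0%) <-- closest
  I: 7.0% (difference: 0.5%)
  N: 6.7% (difference: 0.8%)
  S: 6.3% (difference: 1.2%)
  H: 6.1% (difference: 1.4%)
  R: 6.0% (difference: 1.5%)
  D: 4.3% (difference: 3.2%)
Step 3: 'U' most likely represents 'O' (frequency 7.5%).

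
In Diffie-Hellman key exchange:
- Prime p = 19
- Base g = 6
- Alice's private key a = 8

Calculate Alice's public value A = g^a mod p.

Step 1: A = g^a mod p = 6^8 mod 19.
  6^1 mod 19 = 6
  6^2 mod 19 = (6 * 6) mod 19 = 17
  6^3 mod 19 = (17 * 6) mod 19 = 7
  6^4 mod 19 = (7 * 6) mod 19 = 4
  6^5 mod 19 = (4 * 6) mod 19 = 5
  6^6 mod 19 = (5 * 6) mod 19 = 11
  6^7 mod 19 = (11 * 6) mod 19 = 9
  6^8 mod 19 = (9 * 6) mod 19 = 16
Result: A = 16.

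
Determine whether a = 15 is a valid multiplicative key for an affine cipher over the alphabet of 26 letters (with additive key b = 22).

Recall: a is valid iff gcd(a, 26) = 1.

Step 1: Compute gcd(15, 26).
Step 2: gcd(15, 26) = 1.
Since gcd = 1, 15 is coprime with 26, so it is a valid key.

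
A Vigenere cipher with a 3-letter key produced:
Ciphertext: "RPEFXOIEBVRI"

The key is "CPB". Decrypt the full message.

Step 1: Key 'CPB' has length 3. Extended key: CPBCPBCPBCPB
Step 2: Decrypt each position:
  R(17) - C(2) = 15 = P
  P(15) - P(15) = 0 = A
  E(4) - B(1) = 3 = D
  F(5) - C(2) = 3 = D
  X(23) - P(15) = 8 = I
  O(14) - B(1) = 13 = N
  I(8) - C(2) = 6 = G
  E(4) - P(15) = 15 = P
  B(1) - B(1) = 0 = A
  V(21) - C(2) = 19 = T
  R(17) - P(15) = 2 = C
  I(8) - B(1) = 7 = H
Plaintext: PADDINGPATCH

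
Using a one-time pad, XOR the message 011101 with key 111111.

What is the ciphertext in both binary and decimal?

Step 1: Write out the XOR operation bit by bit:
  Message: 011101
  Key:     111111
  XOR:     100010
Step 2: Convert to decimal: 100010 = 34.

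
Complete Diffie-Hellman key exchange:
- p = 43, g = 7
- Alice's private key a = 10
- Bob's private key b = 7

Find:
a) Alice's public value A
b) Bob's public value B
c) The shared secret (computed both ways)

Step 1: A = g^a mod p = 7^10 mod 43 = 36.
Step 2: B = g^b mod p = 7^7 mod 43 = 7.
Step 3: Alice computes s = B^a mod p = 7^10 mod 43 = 36.
Step 4: Bob computes s = A^b mod p = 36^7 mod 43 = 36.
Both sides agree: shared secret = 36.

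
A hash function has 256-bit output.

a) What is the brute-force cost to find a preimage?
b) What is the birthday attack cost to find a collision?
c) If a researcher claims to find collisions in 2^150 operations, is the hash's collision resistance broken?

Step 1: Preimage resistance requires brute-force of 2^256 operations.
Step 2: Collision resistance (birthday bound) = 2^(256/2) = 2^128.
Step 3: The claimed attack costs 2^150 operations.
Step 4: Since 2^150 >= 2^128, the claimed attack is no faster than the generic birthday attack, so this does not break collision resistance.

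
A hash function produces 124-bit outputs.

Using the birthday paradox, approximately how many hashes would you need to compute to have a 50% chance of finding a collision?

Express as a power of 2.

Step 1: The birthday paradox gives collision probability ~50% after sqrt(2^n) = 2^(n/2) hashes.
Step 2: For 124-bit output: 2^(124/2) = 2^62.
Step 3: Approximately 2^62 hash computations needed.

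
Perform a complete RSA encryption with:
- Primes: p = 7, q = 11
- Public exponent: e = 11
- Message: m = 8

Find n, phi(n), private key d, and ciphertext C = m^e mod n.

Step 1: n = 7 * 11 = 77.
Step 2: phi(n) = (7-1)(11-1) = 6 * 10 = 60.
Step 3: Find d = 11^(-1) mod 60 = 11.
  Verify: 11 * 11 = 121 = 1 (mod 60).
Step 4: C = 8^11 mod 77 = 8.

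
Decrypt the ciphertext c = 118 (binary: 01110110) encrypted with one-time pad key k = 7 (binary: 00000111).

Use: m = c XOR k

Step 1: XOR ciphertext with key:
  Ciphertext: 01110110
  Key:        00000111
  XOR:        01110001
Step 2: Plaintext = 01110001 = 113 in decimal.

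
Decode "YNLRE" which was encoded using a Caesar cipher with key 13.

Step 1: Reverse the shift by subtracting 13 from each letter position.
  Y (position 24) -> position (24-13) mod 26 = 11 -> L
  N (position 13) -> position (13-13) mod 26 = 0 -> A
  L (position 11) -> position (11-13) mod 26 = 24 -> Y
  R (position 17) -> position (17-13) mod 26 = 4 -> E
  E (position 4) -> position (4-13) mod 26 = 17 -> R
Decrypted message: LAYER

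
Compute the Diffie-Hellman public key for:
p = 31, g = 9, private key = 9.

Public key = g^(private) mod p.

Step 1: A = g^a mod p = 9^9 mod 31.
  9^1 mod 31 = 9
  9^2 mod 31 = (9 * 9) mod 31 = 19
  9^3 mod 31 = (19 * 9) mod 31 = 16
  9^4 mod 31 = (16 * 9) mod 31 = 20
  9^5 mod 31 = (20 * 9) mod 31 = 25
  9^6 mod 31 = (25 * 9) mod 31 = 8
  9^7 mod 31 = (8 * 9) mod 31 = 10
  9^8 mod 31 = (10 * 9) mod 31 = 28
  9^9 mod 31 = (28 * 9) mod 31 = 4
Result: A = 4.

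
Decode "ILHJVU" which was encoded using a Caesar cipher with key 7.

Step 1: Reverse the shift by subtracting 7 from each letter position.
  I (position 8) -> position (8-7) mod 26 = 1 -> B
  L (position 11) -> position (11-7) mod 26 = 4 -> E
  H (position 7) -> position (7-7) mod 26 = 0 -> A
  J (position 9) -> position (9-7) mod 26 = 2 -> C
  V (position 21) -> position (21-7) mod 26 = 14 -> O
  U (position 20) -> position (20-7) mod 26 = 13 -> N
Decrypted message: BEACON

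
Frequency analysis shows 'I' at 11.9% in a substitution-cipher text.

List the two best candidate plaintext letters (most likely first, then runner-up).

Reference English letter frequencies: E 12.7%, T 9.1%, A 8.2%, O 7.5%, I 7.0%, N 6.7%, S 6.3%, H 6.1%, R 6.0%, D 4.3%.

Step 1: Observed frequency of 'I' is 11.9%.
Step 2: Compute distances to each reference frequency and sort:
  E (12.7%): difference = 0.8% <-- BEST
  T (9.1%): difference = 2.8% <-- RUNNER-UP
  A (8.2%): difference = 3.7%
  O (7.5%): difference = 4.4%
  I (7.0%): difference = 4.9%
Step 3: Most likely is 'E' (12.7%, diff 0.8%); second most likely is 'T' (9.1%, diff 2.8%).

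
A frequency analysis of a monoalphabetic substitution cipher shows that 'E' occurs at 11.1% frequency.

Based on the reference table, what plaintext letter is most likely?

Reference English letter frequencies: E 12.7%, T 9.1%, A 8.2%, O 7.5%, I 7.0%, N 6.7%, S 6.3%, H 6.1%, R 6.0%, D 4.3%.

Step 1: The observed frequency is 11.1%.
Step 2: Compare with English frequencies:
  E: 12.7% (difference: 1.6%) <-- closest
  T: 9.1% (difference: 2.0%)
  A: 8.2% (difference: 2.9%)
  O: 7.5% (difference: 3.6%)
  I: 7.0% (difference: 4.1%)
  N: 6.7% (difference: 4.4%)
  S: 6.3% (difference: 4.8%)
  H: 6.1% (difference: 5.0%)
  R: 6.0% (difference: 5.1%)
  D: 4.3% (difference: 6.8%)
Step 3: 'E' most likely represents 'E' (frequency 12.7%).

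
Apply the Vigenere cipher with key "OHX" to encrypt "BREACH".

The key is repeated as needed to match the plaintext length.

Step 1: Repeat key to match plaintext length:
  Plaintext: BREACH
  Key:       OHXOHX
Step 2: Encrypt each letter:
  B(1) + O(14) = (1+14) mod 26 = 15 = P
  R(17) + H(7) = (17+7) mod 26 = 24 = Y
  E(4) + X(23) = (4+23) mod 26 = 1 = B
  A(0) + O(14) = (0+14) mod 26 = 14 = O
  C(2) + H(7) = (2+7) mod 26 = 9 = J
  H(7) + X(23) = (7+23) mod 26 = 4 = E
Ciphertext: PYBOJE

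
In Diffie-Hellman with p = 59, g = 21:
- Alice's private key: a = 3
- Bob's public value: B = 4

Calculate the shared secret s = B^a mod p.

Step 1: s = B^a mod p = 4^3 mod 59.
  4^1 mod 59 = 4
  4^2 mod 59 = (4 * 4) mod 59 = 16
  4^3 mod 59 = (16 * 4) mod 59 = 5
Result: shared secret = 5.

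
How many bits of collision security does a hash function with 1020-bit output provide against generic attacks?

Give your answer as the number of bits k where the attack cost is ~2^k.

Step 1: The hash has a 1020-bit output.
Step 2: Collision resistance means it should be infeasible to find any x != y with h(x) = h(y).
By the birthday bound, a generic collision search succeeds after about sqrt(2^1020) = 2^(1020/2) = 2^510 evaluations.
Step 3: Security level = 510 bits.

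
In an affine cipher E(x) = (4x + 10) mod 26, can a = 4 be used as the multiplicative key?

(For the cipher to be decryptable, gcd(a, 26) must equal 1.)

Step 1: Compute gcd(4, 26).
Step 2: gcd(4, 26) = 2.
Since gcd = 2 != 1, 4 shares a common factor with 26, so it cannot be used.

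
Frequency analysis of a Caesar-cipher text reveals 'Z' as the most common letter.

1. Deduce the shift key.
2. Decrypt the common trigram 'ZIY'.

Step 1: In English, 'E' is the most frequent letter (12.7%).
Step 2: The most frequent ciphertext letter is 'Z' (position 25).
Step 3: Shift = (25 - 4) mod 26 = 21.
Step 4: Decrypt 'ZIY' by shifting back 21:
  Z -> E
  I -> N
  Y -> D
Step 5: 'ZIY' decrypts to 'END'.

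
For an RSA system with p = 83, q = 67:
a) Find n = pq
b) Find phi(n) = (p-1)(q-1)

Step 1: n = p * q = 83 * 67 = 5561.
Step 2: phi(n) = (p-1)(q-1) = 82 * 66 = 5412.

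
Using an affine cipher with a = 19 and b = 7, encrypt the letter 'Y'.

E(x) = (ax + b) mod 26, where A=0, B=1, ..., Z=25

Step 1: Convert 'Y' to number: x = 24.
Step 2: E(24) = (19 * 24 + 7) mod 26 = 463 mod 26 = 21.
Step 3: Convert 21 back to letter: V.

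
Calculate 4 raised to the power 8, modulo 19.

Step 1: Compute 4^8 mod 19 step by step, reducing modulo 19 at each step.
  4^1 mod 19 = 4
  4^2 mod 19 = (4 * 4) mod 19 = 16
  4^3 mod 19 = (16 * 4) mod 19 = 7
  4^4 mod 19 = (7 * 4) mod 19 = 9
  4^5 mod 19 = (9 * 4) mod 19 = 17
  4^6 mod 19 = (17 * 4) mod 19 = 11
  4^7 mod 19 = (11 * 4) mod 19 = 6
  4^8 mod 19 = (6 * 4) mod 19 = 5
Step 2: Result = 5.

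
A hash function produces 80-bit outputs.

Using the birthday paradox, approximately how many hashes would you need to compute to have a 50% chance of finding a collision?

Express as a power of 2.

Step 1: The birthday paradox gives collision probability ~50% after sqrt(2^n) = 2^(n/2) hashes.
Step 2: For 80-bit output: 2^(80/2) = 2^40.
Step 3: Approximately 2^40 hash computations needed.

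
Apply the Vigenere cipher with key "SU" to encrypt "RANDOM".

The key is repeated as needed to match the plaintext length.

Step 1: Repeat key to match plaintext length:
  Plaintext: RANDOM
  Key:       SUSUSU
Step 2: Encrypt each letter:
  R(17) + S(18) = (17+18) mod 26 = 9 = J
  A(0) + U(20) = (0+20) mod 26 = 20 = U
  N(13) + S(18) = (13+18) mod 26 = 5 = F
  D(3) + U(20) = (3+20) mod 26 = 23 = X
  O(14) + S(18) = (14+18) mod 26 = 6 = G
  M(12) + U(20) = (12+20) mod 26 = 6 = G
Ciphertext: JUFXGG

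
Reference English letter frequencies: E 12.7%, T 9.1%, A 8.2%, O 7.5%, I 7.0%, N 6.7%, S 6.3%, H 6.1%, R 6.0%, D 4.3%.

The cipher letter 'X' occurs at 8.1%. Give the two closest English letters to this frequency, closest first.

Step 1: Observed frequency of 'X' is 8.1%.
Step 2: Compute distances to each reference frequency and sort:
  A (8.2%): difference = 0.1% <-- BEST
  O (7.5%): difference = 0.6% <-- RUNNER-UP
  T (9.1%): difference = 1.0%
  I (7.0%): difference = 1.1%
  N (6.7%): difference = 1.4%
Step 3: Most likely is 'A' (8.2%, diff 0.1%); second most likely is 'O' (7.5%, diff 0.6%).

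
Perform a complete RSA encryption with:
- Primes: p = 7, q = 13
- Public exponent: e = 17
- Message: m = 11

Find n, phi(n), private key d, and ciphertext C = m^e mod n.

Step 1: n = 7 * 13 = 91.
Step 2: phi(n) = (7-1)(13-1) = 6 * 12 = 72.
Step 3: Find d = 17^(-1) mod 72 = 17.
  Verify: 17 * 17 = 289 = 1 (mod 72).
Step 4: C = 11^17 mod 91 = 72.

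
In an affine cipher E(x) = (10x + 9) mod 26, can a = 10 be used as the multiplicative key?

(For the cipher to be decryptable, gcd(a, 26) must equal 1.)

Step 1: Compute gcd(10, 26).
Step 2: gcd(10, 26) = 2.
Since gcd = 2 != 1, 10 shares a common factor with 26, so it cannot be used.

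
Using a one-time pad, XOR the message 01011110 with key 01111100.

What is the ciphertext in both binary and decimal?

Step 1: Write out the XOR operation bit by bit:
  Message: 01011110
  Key:     01111100
  XOR:     00100010
Step 2: Convert to decimal: 00100010 = 34.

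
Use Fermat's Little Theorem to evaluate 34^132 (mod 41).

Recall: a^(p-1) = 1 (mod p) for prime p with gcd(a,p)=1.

Step 1: Since 41 is prime, by Fermat's Little Theorem: 34^40 = 1 (mod 41).
Step 2: Reduce exponent: 132 mod 40 = 12.
Step 3: So 34^132 = 34^12 (mod 41).
Step 4: 34^12 mod 41 = 31.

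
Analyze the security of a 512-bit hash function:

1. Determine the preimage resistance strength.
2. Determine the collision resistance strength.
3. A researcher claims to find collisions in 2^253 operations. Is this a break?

Step 1: Preimage resistance requires brute-force of 2^512 operations.
Step 2: Collision resistance (birthday bound) = 2^(512/2) = 2^256.
Step 3: The claimed attack costs 2^253 operations.
Step 4: Since 2^253 < 2^256, the claimed attack beats the generic birthday bound, so collision resistance is broken.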